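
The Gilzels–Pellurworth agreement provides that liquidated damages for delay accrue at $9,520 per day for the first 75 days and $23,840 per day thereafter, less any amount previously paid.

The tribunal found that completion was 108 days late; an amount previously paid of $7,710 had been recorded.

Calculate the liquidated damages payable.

$1,493,010

First 75 days: 75 × $9,520 = $714,000
Remaining days: (108 − 75) × $23,840 = $786,720
Accrued per-day damages: $714,000 + $786,720 = $1,500,720
Less amount previously paid: $1,500,720 − $7,710 = $1,493,010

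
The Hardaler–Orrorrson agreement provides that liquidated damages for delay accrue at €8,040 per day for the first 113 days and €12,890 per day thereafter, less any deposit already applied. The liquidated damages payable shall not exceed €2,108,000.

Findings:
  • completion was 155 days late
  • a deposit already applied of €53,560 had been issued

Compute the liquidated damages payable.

First 113 days: 113 × €8,040 = €908,520
Remaining days: (155 − 113) × €12,890 = €541,380
Accrued per-day damages: €908,520 + €541,380 = €1,449,900
Less deposit already applied: €1,449,900 − €53,560 = €1,396,340
Cap at €2,108,000: €1,396,340 is within the cap, no reduction.

€1,396,340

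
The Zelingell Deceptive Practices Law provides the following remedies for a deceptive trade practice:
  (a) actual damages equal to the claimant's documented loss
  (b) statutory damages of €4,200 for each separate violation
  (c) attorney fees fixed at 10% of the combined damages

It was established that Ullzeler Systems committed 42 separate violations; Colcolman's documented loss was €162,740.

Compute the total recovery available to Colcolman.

€373,054

Statutory damages: 42 × €4,200 = €176,400
Combined damages: €162,740 + €176,400 = €339,140
Attorney fees: 10% of €339,140 = €33,914
Total recovery: €339,140 + €33,914 = €373,054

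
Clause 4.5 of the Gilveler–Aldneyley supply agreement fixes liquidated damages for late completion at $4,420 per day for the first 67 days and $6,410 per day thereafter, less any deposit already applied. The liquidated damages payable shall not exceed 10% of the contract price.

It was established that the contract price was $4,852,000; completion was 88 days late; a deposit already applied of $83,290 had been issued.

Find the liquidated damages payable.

First 67 days: 67 × $4,420 = $296,140
Remaining days: (88 − 67) × $6,410 = $134,610
Accrued per-day damages: $296,140 + $134,610 = $430,750
Less deposit already applied: $430,750 − $83,290 = $347,460
Cap: 10% of $4,852,000 = $485,200
Cap at $485,200: $347,460 is within the cap, no reduction.

Liquidated damages: $347,460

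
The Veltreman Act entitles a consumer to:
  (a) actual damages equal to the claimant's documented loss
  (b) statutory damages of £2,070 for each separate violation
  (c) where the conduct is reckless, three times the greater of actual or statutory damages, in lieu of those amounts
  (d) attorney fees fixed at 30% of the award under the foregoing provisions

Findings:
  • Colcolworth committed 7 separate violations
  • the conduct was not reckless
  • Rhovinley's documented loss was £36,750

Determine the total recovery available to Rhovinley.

£66,612

Statutory damages: 7 × £2,070 = £14,490
Conduct not reckless: the in-lieu enhancement does not apply.
Actual plus statutory damages: £36,750 + £14,490 = £51,240
Attorney fees: 30% of £51,240 = £15,372
Total recovery: £51,240 + £15,372 = £66,612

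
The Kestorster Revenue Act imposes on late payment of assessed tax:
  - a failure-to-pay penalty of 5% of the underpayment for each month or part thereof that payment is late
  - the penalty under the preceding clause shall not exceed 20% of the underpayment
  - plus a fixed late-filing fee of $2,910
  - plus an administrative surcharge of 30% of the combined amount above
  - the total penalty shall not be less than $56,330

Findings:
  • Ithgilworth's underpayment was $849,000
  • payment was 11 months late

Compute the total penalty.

Accrued rate: 5% × 11 = 55%, capped at 20% → 20%
Failure-to-pay penalty: 20% of $849,000 = $169,800
Penalty before surcharge: $169,800 + $2,910 = $172,710
Administrative surcharge: 30% of $172,710 = $51,813
Total penalty: $172,710 + $51,813 = $224,523
Minimum $56,330: $224,523 meets the minimum, no increase.

$224,523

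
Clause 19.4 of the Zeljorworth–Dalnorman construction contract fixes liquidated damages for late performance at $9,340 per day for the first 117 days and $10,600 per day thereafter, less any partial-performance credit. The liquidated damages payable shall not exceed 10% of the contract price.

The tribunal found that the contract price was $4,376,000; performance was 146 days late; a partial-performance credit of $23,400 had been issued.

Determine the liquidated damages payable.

$437,600

First 117 days: 117 × $9,340 = $1,092,780
Remaining days: (146 − 117) × $10,600 = $307,400
Accrued per-day damages: $1,092,780 + $307,400 = $1,400,180
Less partial-performance credit: $1,400,180 − $23,400 = $1,376,780
Cap: 10% of $4,376,000 = $437,600
Cap at $437,600: $1,376,780 exceeds the cap → $437,600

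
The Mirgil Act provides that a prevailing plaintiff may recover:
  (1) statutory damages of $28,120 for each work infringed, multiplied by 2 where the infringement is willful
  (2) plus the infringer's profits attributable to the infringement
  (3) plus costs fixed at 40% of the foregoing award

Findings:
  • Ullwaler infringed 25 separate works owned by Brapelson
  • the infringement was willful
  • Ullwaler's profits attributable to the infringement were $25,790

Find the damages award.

Statutory damages: 25 × $28,120 = $703,000
Doubled: 2 × $703,000 = $1,406,000
Combined award: $1,406,000 + $25,790 = $1,431,790
Costs: 40% of $1,431,790 = $572,716
Award plus costs: $1,431,790 + $572,716 = $2,004,506

$2,004,506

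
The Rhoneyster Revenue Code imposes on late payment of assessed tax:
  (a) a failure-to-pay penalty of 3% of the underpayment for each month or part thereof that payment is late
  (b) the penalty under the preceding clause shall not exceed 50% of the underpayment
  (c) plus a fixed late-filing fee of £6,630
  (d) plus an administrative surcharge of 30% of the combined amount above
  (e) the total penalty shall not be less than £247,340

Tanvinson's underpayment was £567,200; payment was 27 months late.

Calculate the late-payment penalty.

Accrued rate: 3% × 27 = 81%, capped at 50% → 50%
Failure-to-pay penalty: 50% of £567,200 = £283,600
Penalty before surcharge: £283,600 + £6,630 = £290,230
Administrative surcharge: 30% of £290,230 = £87,069
Total penalty: £290,230 + £87,069 = £377,299
Minimum £247,340: £377,299 meets the minimum, no increase.

£377,299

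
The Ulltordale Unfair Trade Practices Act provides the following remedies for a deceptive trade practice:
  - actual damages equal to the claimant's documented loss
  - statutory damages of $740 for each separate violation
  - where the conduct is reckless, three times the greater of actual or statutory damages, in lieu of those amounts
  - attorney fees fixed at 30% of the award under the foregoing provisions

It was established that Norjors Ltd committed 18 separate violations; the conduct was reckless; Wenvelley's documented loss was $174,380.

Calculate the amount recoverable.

Statutory damages: 18 × $740 = $13,320
Greater of actual damages ($174,380) or statutory damages ($13,320): $174,380
Trebled: 3 × $174,380 = $523,140
Attorney fees: 30% of $523,140 = $156,942
Total recovery: $523,140 + $156,942 = $680,082

$680,082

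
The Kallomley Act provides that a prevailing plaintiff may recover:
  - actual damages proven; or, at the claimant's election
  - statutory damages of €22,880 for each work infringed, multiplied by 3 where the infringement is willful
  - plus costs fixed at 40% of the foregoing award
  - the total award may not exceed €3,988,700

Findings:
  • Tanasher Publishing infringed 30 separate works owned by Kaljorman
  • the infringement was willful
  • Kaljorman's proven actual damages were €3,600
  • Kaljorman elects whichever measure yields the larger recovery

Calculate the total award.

€2,882,880

Statutory damages: 30 × €22,880 = €686,400
Trebled: 3 × €686,400 = €2,059,200
Greater of actual damages (€3,600) or enhanced statutory damages (€2,059,200): €2,059,200
Costs: 40% of €2,059,200 = €823,680
Award plus costs: €2,059,200 + €823,680 = €2,882,880
Cap at €3,988,700: €2,882,880 is within the cap, no reduction.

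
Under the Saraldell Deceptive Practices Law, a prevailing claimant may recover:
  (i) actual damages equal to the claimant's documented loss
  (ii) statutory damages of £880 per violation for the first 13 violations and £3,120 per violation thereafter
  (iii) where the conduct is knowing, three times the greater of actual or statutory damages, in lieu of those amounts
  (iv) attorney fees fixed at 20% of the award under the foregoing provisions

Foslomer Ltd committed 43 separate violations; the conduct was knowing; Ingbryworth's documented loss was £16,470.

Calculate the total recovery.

First 13 violations: 13 × £880 = £11,440
Remaining violations: (43 − 13) × £3,120 = £93,600
Statutory damages: £11,440 + £93,600 = £105,040
Greater of actual damages (£16,470) or statutory damages (£105,040): £105,040
Trebled: 3 × £105,040 = £315,120
Attorney fees: 20% of £315,120 = £63,024
Total recovery: £315,120 + £63,024 = £378,144

Total recovery: £378,144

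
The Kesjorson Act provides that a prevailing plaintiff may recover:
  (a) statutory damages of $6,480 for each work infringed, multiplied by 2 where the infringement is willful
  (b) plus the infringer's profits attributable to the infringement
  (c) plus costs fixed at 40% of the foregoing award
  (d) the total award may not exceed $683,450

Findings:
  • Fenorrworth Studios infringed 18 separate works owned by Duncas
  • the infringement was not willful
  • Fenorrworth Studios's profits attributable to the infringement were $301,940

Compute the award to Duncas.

Statutory damages: 18 × $6,480 = $116,640
Infringement not willful: no ×2 enhancement.
Combined award: $116,640 + $301,940 = $418,580
Costs: 40% of $418,580 = $167,432
Award plus costs: $418,580 + $167,432 = $586,012
Cap at $683,450: $586,012 is within the cap, no reduction.

$586,012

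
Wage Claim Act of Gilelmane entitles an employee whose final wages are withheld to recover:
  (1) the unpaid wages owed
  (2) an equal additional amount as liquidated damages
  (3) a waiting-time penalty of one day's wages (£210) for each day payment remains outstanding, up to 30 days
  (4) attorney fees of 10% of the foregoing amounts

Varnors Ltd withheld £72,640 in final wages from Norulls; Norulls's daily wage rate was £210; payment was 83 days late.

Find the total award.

Liquidated damages (equal amount): £72,640
Penalty days: min(83, 30) = 30
Waiting-time penalty: 30 × £210 = £6,300
Subtotal: £72,640 + £72,640 + £6,300 = £151,580
Attorney fees: 10% of £151,580 = £15,158
Total award: £151,580 + £15,158 = £166,738

£166,738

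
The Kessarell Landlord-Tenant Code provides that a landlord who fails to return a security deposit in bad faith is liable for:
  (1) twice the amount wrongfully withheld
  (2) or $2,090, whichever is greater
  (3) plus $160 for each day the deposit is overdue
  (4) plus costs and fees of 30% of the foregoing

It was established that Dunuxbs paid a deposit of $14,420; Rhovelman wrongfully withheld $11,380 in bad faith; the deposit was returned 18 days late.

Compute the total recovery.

Doubled: 2 × $11,380 = $22,760
Minimum $2,090: $22,760 meets the minimum, no increase.
Late-return penalty: 18 × $160 = $2,880
Damages plus late penalty: $22,760 + $2,880 = $25,640
Costs and fees: 30% of $25,640 = $7,692
Total recovery: $25,640 + $7,692 = $33,332

$33,332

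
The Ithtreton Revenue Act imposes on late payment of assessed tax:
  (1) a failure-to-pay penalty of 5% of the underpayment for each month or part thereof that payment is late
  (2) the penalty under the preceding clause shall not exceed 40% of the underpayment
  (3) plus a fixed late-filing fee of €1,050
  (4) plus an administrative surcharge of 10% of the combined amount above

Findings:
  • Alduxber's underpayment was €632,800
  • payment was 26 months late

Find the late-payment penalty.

Accrued rate: 5% × 26 = 130%, capped at 40% → 40%
Failure-to-pay penalty: 40% of €632,800 = €253,120
Penalty before surcharge: €253,120 + €1,050 = €254,170
Administrative surcharge: 10% of €254,170 = €25,417
Total penalty: €254,170 + €25,417 = €279,587

Penalty: €279,587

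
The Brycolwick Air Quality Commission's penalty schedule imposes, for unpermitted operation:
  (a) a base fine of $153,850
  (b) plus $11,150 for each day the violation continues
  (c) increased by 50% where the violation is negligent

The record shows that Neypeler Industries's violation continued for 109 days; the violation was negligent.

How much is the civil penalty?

$2,053,800

Per-day component: 109 × $11,150 = $1,215,350
Base plus per-day: $153,850 + $1,215,350 = $1,369,200
Enhancement: 50% of $1,369,200 = $684,600
Enhanced fine: $1,369,200 + $684,600 = $2,053,800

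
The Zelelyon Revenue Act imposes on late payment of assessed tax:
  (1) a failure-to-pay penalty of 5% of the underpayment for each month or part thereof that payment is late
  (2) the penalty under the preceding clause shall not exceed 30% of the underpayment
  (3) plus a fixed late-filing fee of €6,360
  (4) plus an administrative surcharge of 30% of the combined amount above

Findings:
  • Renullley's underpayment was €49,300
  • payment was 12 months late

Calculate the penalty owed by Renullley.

€27,495

Accrued rate: 5% × 12 = 60%, capped at 30% → 30%
Failure-to-pay penalty: 30% of €49,300 = €14,790
Penalty before surcharge: €14,790 + €6,360 = €21,150
Administrative surcharge: 30% of €21,150 = €6,345
Total penalty: €21,150 + €6,345 = €27,495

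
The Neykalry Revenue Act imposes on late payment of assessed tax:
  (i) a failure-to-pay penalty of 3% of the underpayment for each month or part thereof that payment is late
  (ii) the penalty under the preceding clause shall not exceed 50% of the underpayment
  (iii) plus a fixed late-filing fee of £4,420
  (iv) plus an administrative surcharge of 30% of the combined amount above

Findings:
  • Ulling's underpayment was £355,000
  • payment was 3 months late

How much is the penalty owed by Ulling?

£47,281

Accrued rate: 3% × 3 = 9%, capped at 50% → 9%
Failure-to-pay penalty: 9% of £355,000 = £31,950
Penalty before surcharge: £31,950 + £4,420 = £36,370
Administrative surcharge: 30% of £36,370 = £10,911
Total penalty: £36,370 + £10,911 = £47,281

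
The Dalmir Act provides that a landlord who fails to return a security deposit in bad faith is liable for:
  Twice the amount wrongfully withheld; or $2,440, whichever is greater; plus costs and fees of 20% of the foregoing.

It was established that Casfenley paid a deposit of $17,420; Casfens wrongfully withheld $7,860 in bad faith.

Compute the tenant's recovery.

Recovery: $18,864

Doubled: 2 × $7,860 = $15,720
Minimum $2,440: $15,720 meets the minimum, no increase.
Costs and fees: 20% of $15,720 = $3,144
Total recovery: $15,720 + $3,144 = $18,864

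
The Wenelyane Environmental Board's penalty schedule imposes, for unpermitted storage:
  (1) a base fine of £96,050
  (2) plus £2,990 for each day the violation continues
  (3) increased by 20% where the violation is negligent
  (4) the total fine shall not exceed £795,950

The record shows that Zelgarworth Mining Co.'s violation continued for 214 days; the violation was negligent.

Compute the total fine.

£795,950

Per-day component: 214 × £2,990 = £639,860
Base plus per-day: £96,050 + £639,860 = £735,910
Enhancement: 20% of £735,910 = £147,182
Enhanced fine: £735,910 + £147,182 = £883,092
Cap at £795,950: £883,092 exceeds the cap → £795,950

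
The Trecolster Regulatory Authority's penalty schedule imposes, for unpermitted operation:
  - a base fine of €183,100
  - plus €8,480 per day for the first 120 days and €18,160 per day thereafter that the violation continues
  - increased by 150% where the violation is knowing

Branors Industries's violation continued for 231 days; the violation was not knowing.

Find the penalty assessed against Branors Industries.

€3,216,460

First 120 days: 120 × €8,480 = €1,017,600
Remaining days: (231 − 120) × €18,160 = €2,015,760
Per-day component: €1,017,600 + €2,015,760 = €3,033,360
Base plus per-day: €183,100 + €3,033,360 = €3,216,460
The violation was not knowing: no 150% increase.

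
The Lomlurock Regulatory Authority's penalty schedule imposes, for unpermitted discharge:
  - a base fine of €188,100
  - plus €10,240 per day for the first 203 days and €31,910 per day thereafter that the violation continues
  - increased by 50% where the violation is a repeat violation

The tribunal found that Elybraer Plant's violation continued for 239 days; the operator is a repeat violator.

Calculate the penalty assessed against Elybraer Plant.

€5,123,370

First 203 days: 203 × €10,240 = €2,078,720
Remaining days: (239 − 203) × €31,910 = €1,148,760
Per-day component: €2,078,720 + €1,148,760 = €3,227,480
Base plus per-day: €188,100 + €3,227,480 = €3,415,580
Enhancement: 50% of €3,415,580 = €1,707,790
Enhanced fine: €3,415,580 + €1,707,790 = €5,123,370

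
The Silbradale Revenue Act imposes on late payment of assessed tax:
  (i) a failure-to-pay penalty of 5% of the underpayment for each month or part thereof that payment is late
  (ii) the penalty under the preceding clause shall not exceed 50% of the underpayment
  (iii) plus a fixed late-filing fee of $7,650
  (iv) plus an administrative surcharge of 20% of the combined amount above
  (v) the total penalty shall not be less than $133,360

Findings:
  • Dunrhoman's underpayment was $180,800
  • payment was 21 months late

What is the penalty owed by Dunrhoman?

$133,360

Accrued rate: 5% × 21 = 105%, capped at 50% → 50%
Failure-to-pay penalty: 50% of $180,800 = $90,400
Penalty before surcharge: $90,400 + $7,650 = $98,050
Administrative surcharge: 20% of $98,050 = $19,610
Total penalty: $98,050 + $19,610 = $117,660
Minimum $133,360: $117,660 is below the minimum → $133,360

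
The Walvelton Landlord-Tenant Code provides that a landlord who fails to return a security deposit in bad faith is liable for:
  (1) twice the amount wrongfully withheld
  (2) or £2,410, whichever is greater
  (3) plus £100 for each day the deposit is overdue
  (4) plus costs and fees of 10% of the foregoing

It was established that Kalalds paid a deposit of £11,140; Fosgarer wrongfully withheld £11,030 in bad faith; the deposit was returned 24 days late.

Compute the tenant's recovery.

Doubled: 2 × £11,030 = £22,060
Minimum £2,410: £22,060 meets the minimum, no increase.
Late-return penalty: 24 × £100 = £2,400
Damages plus late penalty: £22,060 + £2,400 = £24,460
Costs and fees: 10% of £24,460 = £2,446
Total recovery: £24,460 + £2,446 = £26,906

£26,906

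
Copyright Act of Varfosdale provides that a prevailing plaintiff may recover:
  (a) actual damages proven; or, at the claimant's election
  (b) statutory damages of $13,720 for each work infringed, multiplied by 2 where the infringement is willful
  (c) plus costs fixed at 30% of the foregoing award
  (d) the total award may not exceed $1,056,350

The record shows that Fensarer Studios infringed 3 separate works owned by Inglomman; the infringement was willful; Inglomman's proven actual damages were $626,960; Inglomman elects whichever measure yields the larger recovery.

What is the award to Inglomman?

Statutory damages: 3 × $13,720 = $41,160
Doubled: 2 × $41,160 = $82,320
Greater of actual damages ($626,960) or enhanced statutory damages ($82,320): $626,960
Costs: 30% of $626,960 = $188,088
Award plus costs: $626,960 + $188,088 = $815,048
Cap at $1,056,350: $815,048 is within the cap, no reduction.

$815,048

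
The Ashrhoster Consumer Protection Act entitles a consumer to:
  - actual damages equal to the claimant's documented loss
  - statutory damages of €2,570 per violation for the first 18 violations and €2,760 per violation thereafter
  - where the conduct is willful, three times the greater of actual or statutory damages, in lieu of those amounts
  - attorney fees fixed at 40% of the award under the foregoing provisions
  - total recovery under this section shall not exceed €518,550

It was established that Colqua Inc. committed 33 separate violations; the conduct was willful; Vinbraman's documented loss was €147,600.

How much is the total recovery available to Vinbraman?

First 18 violations: 18 × €2,570 = €46,260
Remaining violations: (33 − 18) × €2,760 = €41,400
Statutory damages: €46,260 + €41,400 = €87,660
Greater of actual damages (€147,600) or statutory damages (€87,660): €147,600
Trebled: 3 × €147,600 = €442,800
Attorney fees: 40% of €442,800 = €177,120
Total before cap: €442,800 + €177,120 = €619,920
Cap at €518,550: €619,920 exceeds the cap → €518,550

Total recovery: €518,550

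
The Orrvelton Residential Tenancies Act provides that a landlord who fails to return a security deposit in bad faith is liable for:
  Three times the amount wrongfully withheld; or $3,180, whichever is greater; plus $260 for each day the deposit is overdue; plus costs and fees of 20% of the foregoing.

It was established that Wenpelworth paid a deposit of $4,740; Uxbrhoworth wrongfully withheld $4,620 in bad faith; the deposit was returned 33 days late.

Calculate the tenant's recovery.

Trebled: 3 × $4,620 = $13,860
Minimum $3,180: $13,860 meets the minimum, no increase.
Late-return penalty: 33 × $260 = $8,580
Damages plus late penalty: $13,860 + $8,580 = $22,440
Costs and fees: 20% of $22,440 = $4,488
Total recovery: $22,440 + $4,488 = $26,928

$26,928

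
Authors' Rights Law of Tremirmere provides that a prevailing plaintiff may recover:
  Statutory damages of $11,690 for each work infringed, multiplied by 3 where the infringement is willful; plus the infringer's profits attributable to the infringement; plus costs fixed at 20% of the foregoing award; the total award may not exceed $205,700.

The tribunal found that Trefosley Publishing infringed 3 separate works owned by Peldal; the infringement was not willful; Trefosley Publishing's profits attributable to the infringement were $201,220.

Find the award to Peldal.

Statutory damages: 3 × $11,690 = $35,070
Infringement not willful: no ×3 enhancement.
Combined award: $35,070 + $201,220 = $236,290
Costs: 20% of $236,290 = $47,258
Award plus costs: $236,290 + $47,258 = $283,548
Cap at $205,700: $283,548 exceeds the cap → $205,700

$205,700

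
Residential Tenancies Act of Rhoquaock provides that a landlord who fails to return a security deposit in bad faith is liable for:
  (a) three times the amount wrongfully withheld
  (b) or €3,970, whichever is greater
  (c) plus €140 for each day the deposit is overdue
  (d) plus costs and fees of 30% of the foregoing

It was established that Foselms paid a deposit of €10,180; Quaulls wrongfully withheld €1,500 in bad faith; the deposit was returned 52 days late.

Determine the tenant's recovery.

Trebled: 3 × €1,500 = €4,500
Minimum €3,970: €4,500 meets the minimum, no increase.
Late-return penalty: 52 × €140 = €7,280
Damages plus late penalty: €4,500 + €7,280 = €11,780
Costs and fees: 30% of €11,780 = €3,534
Total recovery: €11,780 + €3,534 = €15,314

Recovery: €15,314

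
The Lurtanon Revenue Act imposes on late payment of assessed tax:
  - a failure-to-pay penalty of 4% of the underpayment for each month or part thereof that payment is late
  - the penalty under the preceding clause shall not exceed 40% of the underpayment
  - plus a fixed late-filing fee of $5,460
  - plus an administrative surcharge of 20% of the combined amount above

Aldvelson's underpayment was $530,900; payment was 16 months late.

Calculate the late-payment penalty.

$261,384

Accrued rate: 4% × 16 = 64%, capped at 40% → 40%
Failure-to-pay penalty: 40% of $530,900 = $212,360
Penalty before surcharge: $212,360 + $5,460 = $217,820
Administrative surcharge: 20% of $217,820 = $43,564
Total penalty: $217,820 + $43,564 = $261,384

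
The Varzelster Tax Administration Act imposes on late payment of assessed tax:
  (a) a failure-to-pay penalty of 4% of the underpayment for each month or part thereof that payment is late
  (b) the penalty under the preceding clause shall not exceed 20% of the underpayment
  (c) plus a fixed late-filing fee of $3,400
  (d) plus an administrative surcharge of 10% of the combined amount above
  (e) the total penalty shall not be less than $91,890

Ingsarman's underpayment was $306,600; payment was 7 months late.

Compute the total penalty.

Penalty: $91,890

Accrued rate: 4% × 7 = 28%, capped at 20% → 20%
Failure-to-pay penalty: 20% of $306,600 = $61,320
Penalty before surcharge: $61,320 + $3,400 = $64,720
Administrative surcharge: 10% of $64,720 = $6,472
Total penalty: $64,720 + $6,472 = $71,192
Minimum $91,890: $71,192 is below the minimum → $91,890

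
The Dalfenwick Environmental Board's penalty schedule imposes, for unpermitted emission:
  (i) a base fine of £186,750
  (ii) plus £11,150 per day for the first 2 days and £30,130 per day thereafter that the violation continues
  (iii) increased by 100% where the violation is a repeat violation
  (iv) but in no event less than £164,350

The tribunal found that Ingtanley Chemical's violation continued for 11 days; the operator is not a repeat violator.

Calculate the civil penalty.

First 2 days: 2 × £11,150 = £22,300
Remaining days: (11 − 2) × £30,130 = £271,170
Per-day component: £22,300 + £271,170 = £293,470
Base plus per-day: £186,750 + £293,470 = £480,220
The operator is not a repeat violator: no 100% increase.
Minimum £164,350: £480,220 meets the minimum, no increase.

£480,220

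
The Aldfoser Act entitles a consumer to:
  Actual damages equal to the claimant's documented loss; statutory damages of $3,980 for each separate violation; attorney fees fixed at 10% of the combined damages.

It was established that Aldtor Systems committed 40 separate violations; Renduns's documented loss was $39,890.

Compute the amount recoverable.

$218,999

Statutory damages: 40 × $3,980 = $159,200
Combined damages: $39,890 + $159,200 = $199,090
Attorney fees: 10% of $199,090 = $19,909
Total recovery: $199,090 + $19,909 = $218,999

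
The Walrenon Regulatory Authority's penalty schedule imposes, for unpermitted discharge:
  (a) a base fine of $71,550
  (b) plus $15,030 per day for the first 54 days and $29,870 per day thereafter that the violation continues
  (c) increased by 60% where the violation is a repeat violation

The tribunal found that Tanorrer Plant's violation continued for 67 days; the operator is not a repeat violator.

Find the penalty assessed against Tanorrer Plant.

$1,271,480

First 54 days: 54 × $15,030 = $811,620
Remaining days: (67 − 54) × $29,870 = $388,310
Per-day component: $811,620 + $388,310 = $1,199,930
Base plus per-day: $71,550 + $1,199,930 = $1,271,480
The operator is not a repeat violator: no 60% increase.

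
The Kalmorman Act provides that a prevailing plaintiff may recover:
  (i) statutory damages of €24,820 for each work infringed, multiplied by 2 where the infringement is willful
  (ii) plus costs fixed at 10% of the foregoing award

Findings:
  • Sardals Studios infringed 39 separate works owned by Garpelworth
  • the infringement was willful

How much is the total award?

Award: €2,129,556

Statutory damages: 39 × €24,820 = €967,980
Doubled: 2 × €967,980 = €1,935,960
Costs: 10% of €1,935,960 = €193,596
Award plus costs: €1,935,960 + €193,596 = €2,129,556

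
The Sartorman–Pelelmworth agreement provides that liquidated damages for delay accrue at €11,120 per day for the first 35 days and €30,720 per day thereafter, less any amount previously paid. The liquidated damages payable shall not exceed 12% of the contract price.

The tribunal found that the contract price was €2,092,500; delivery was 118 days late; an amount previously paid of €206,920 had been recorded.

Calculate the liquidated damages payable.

First 35 days: 35 × €11,120 = €389,200
Remaining days: (118 − 35) × €30,720 = €2,549,760
Accrued per-day damages: €389,200 + €2,549,760 = €2,938,960
Less amount previously paid: €2,938,960 − €206,920 = €2,732,040
Cap: 12% of €2,092,500 = €251,100
Cap at €251,100: €2,732,040 exceeds the cap → €251,100

€251,100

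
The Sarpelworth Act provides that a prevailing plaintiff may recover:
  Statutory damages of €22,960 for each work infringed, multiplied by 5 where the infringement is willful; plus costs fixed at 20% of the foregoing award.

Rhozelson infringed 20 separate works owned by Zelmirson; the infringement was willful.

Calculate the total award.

Statutory damages: 20 × €22,960 = €459,200
Multiplied by 5: 5 × €459,200 = €2,296,000
Costs: 20% of €2,296,000 = €459,200
Award plus costs: €2,296,000 + €459,200 = €2,755,200

€2,755,200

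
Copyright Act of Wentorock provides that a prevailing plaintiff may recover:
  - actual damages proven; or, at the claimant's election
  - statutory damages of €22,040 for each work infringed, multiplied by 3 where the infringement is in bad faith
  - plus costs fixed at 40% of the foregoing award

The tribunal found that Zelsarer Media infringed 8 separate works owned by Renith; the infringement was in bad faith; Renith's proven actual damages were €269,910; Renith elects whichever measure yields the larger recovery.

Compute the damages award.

€740,544

Statutory damages: 8 × €22,040 = €176,320
Trebled: 3 × €176,320 = €528,960
Greater of actual damages (€269,910) or enhanced statutory damages (€528,960): €528,960
Costs: 40% of €528,960 = €211,584
Award plus costs: €528,960 + €211,584 = €740,544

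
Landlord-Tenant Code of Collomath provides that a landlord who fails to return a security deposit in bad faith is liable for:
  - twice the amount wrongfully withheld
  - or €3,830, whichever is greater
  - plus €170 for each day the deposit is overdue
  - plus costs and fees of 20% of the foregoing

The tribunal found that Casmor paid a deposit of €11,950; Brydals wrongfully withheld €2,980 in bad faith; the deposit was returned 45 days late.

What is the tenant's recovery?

€16,332

Doubled: 2 × €2,980 = €5,960
Minimum €3,830: €5,960 meets the minimum, no increase.
Late-return penalty: 45 × €170 = €7,650
Damages plus late penalty: €5,960 + €7,650 = €13,610
Costs and fees: 20% of €13,610 = €2,722
Total recovery: €13,610 + €2,722 = €16,332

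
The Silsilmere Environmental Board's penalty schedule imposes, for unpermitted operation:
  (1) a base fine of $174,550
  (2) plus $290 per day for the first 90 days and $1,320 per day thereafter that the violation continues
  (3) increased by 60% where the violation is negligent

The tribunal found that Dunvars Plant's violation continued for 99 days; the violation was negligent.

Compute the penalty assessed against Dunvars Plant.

First 90 days: 90 × $290 = $26,100
Remaining days: (99 − 90) × $1,320 = $11,880
Per-day component: $26,100 + $11,880 = $37,980
Base plus per-day: $174,550 + $37,980 = $212,530
Enhancement: 60% of $212,530 = $127,518
Enhanced fine: $212,530 + $127,518 = $340,048

$340,048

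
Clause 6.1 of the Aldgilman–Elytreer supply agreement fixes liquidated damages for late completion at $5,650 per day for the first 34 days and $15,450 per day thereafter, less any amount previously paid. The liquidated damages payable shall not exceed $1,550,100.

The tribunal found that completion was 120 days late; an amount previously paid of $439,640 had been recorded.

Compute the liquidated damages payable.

$1,081,160

First 34 days: 34 × $5,650 = $192,100
Remaining days: (120 − 34) × $15,450 = $1,328,700
Accrued per-day damages: $192,100 + $1,328,700 = $1,520,800
Less amount previously paid: $1,520,800 − $439,640 = $1,081,160
Cap at $1,550,100: $1,081,160 is within the cap, no reduction.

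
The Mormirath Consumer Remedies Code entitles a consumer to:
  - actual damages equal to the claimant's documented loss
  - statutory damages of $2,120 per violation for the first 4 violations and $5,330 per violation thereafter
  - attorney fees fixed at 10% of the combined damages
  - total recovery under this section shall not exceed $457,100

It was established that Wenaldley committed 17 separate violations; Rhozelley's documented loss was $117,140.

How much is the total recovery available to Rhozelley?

$214,401

First 4 violations: 4 × $2,120 = $8,480
Remaining violations: (17 − 4) × $5,330 = $69,290
Statutory damages: $8,480 + $69,290 = $77,770
Combined damages: $117,140 + $77,770 = $194,910
Attorney fees: 10% of $194,910 = $19,491
Total before cap: $194,910 + $19,491 = $214,401
Cap at $457,100: $214,401 is within the cap, no reduction.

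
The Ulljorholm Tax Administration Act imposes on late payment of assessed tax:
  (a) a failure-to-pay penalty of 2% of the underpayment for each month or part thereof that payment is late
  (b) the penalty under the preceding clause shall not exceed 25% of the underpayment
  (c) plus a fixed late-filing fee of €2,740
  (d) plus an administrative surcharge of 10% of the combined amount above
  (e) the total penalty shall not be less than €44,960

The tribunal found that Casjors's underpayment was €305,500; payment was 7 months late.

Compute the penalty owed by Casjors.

€50,061

Accrued rate: 2% × 7 = 14%, capped at 25% → 14%
Failure-to-pay penalty: 14% of €305,500 = €42,770
Penalty before surcharge: €42,770 + €2,740 = €45,510
Administrative surcharge: 10% of €45,510 = €4,551
Total penalty: €45,510 + €4,551 = €50,061
Minimum €44,960: €50,061 meets the minimum, no increase.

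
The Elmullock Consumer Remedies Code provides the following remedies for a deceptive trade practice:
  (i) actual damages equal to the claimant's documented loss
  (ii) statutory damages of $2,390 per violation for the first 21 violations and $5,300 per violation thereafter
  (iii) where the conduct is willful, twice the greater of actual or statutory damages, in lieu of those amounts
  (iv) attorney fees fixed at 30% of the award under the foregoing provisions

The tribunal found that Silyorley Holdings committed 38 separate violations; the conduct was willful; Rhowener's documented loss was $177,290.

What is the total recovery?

Total recovery: $460,954

First 21 violations: 21 × $2,390 = $50,190
Remaining violations: (38 − 21) × $5,300 = $90,100
Statutory damages: $50,190 + $90,100 = $140,290
Greater of actual damages ($177,290) or statutory damages ($140,290): $177,290
Doubled: 2 × $177,290 = $354,580
Attorney fees: 30% of $354,580 = $106,374
Total recovery: $354,580 + $106,374 = $460,954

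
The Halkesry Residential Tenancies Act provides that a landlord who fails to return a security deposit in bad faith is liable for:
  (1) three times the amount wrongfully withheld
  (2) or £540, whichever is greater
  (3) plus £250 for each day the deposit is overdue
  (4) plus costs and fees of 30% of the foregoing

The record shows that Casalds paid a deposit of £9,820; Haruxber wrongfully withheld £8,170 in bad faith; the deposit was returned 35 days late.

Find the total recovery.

£43,238

Trebled: 3 × £8,170 = £24,510
Minimum £540: £24,510 meets the minimum, no increase.
Late-return penalty: 35 × £250 = £8,750
Damages plus late penalty: £24,510 + £8,750 = £33,260
Costs and fees: 30% of £33,260 = £9,978
Total recovery: £33,260 + £9,978 = £43,238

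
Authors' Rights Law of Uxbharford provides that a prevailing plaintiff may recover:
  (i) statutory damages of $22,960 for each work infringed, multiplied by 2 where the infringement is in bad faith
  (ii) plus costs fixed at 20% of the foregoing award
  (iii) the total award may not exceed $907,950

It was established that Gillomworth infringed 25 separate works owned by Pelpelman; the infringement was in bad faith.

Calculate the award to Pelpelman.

Statutory damages: 25 × $22,960 = $574,000
Doubled: 2 × $574,000 = $1,148,000
Costs: 20% of $1,148,000 = $229,600
Award plus costs: $1,148,000 + $229,600 = $1,377,600
Cap at $907,950: $1,377,600 exceeds the cap → $907,950

Award: $907,950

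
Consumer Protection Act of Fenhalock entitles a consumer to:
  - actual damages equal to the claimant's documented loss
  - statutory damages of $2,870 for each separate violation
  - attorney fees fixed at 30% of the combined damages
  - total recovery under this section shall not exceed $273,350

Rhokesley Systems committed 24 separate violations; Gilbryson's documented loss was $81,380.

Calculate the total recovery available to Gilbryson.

$195,338

Statutory damages: 24 × $2,870 = $68,880
Combined damages: $81,380 + $68,880 = $150,260
Attorney fees: 30% of $150,260 = $45,078
Total before cap: $150,260 + $45,078 = $195,338
Cap at $273,350: $195,338 is within the cap, no reduction.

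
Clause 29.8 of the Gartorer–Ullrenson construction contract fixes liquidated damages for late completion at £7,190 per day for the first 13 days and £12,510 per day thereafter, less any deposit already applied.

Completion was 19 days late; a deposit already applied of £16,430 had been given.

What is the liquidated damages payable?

£152,100

First 13 days: 13 × £7,190 = £93,470
Remaining days: (19 − 13) × £12,510 = £75,060
Accrued per-day damages: £93,470 + £75,060 = £168,530
Less deposit already applied: £168,530 − £16,430 = £152,100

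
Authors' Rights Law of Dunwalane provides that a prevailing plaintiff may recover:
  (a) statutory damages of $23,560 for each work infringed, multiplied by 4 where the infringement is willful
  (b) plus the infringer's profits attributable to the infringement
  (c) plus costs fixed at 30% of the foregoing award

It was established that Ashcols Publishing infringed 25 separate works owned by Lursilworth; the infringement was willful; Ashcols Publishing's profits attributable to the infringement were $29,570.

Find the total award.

$3,101,241

Statutory damages: 25 × $23,560 = $589,000
Multiplied by 4: 4 × $589,000 = $2,356,000
Combined award: $2,356,000 + $29,570 = $2,385,570
Costs: 30% of $2,385,570 = $715,671
Award plus costs: $2,385,570 + $715,671 = $3,101,241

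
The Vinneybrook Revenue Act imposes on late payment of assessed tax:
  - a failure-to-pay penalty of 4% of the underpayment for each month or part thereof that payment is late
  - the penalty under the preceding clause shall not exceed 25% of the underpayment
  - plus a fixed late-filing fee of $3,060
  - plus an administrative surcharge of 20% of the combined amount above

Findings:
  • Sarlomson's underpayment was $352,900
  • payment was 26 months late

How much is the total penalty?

$109,542

Accrued rate: 4% × 26 = 104%, capped at 25% → 25%
Failure-to-pay penalty: 25% of $352,900 = $88,225
Penalty before surcharge: $88,225 + $3,060 = $91,285
Administrative surcharge: 20% of $91,285 = $18,257
Total penalty: $91,285 + $18,257 = $109,542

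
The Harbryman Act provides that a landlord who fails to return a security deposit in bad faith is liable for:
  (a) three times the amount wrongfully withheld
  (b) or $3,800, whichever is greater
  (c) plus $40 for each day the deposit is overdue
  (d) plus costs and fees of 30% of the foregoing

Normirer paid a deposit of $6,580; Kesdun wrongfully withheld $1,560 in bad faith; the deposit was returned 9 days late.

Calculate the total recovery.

$6,552

Trebled: 3 × $1,560 = $4,680
Minimum $3,800: $4,680 meets the minimum, no increase.
Late-return penalty: 9 × $40 = $360
Damages plus late penalty: $4,680 + $360 = $5,040
Costs and fees: 30% of $5,040 = $1,512
Total recovery: $5,040 + $1,512 = $6,552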